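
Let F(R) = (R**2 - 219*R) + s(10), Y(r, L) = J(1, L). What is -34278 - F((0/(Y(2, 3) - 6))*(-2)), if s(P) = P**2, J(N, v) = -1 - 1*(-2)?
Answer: -34378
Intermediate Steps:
J(N, v) = 1 (J(N, v) = -1 + 2 = 1)
Y(r, L) = 1
F(R) = 100 + R**2 - 219*R (F(R) = (R**2 - 219*R) + 10**2 = (R**2 - 219*R) + 100 = 100 + R**2 - 219*R)
-34278 - F((0/(Y(2, 3) - 6))*(-2)) = -34278 - (100 + ((0/(1 - 6))*(-2))**2 - 219*0/(1 - 6)*(-2)) = -34278 - (100 + ((0/(-5))*(-2))**2 - 219*0/(-5)*(-2)) = -34278 - (100 + (-1/5*0*(-2))**2 - 219*(-1/5*0)*(-2)) = -34278 - (100 + (0*(-2))**2 - 0*(-2)) = -34278 - (100 + 0**2 - 219*0) = -34278 - (100 + 0 + 0) = -34278 - 1*100 = -34278 - 100 = -34378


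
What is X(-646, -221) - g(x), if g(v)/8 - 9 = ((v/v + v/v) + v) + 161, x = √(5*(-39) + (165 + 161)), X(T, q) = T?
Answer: -2022 - 8*√131 ≈ -2113.6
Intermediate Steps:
x = √131 (x = √(-195 + 326) = √131 ≈ 11.446)
g(v) = 1376 + 8*v (g(v) = 72 + 8*(((v/v + v/v) + v) + 161) = 72 + 8*(((1 + 1) + v) + 161) = 72 + 8*((2 + v) + 161) = 72 + 8*(163 + v) = 72 + (1304 + 8*v) = 1376 + 8*v)
X(-646, -221) - g(x) = -646 - (1376 + 8*√131) = -646 + (-1376 - 8*√131) = -2022 - 8*√131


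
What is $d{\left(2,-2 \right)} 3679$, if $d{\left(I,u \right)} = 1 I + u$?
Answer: $0$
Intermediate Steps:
$d{\left(I,u \right)} = I + u$
$d{\left(2,-2 \right)} 3679 = \left(2 - 2\right) 3679 = 0 \cdot 3679 = 0$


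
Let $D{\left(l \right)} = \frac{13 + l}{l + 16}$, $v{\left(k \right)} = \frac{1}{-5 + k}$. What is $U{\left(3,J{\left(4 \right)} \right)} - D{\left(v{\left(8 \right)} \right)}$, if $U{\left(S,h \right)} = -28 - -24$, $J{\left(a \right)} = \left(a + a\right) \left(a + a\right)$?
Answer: $- \frac{236}{49} \approx -4.8163$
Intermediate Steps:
$J{\left(a \right)} = 4 a^{2}$ ($J{\left(a \right)} = 2 a 2 a = 4 a^{2}$)
$D{\left(l \right)} = \frac{13 + l}{16 + l}$
$U{\left(S,h \right)} = -4$ ($U{\left(S,h \right)} = -28 + 24 = -4$)
$U{\left(3,J{\left(4 \right)} \right)} - D{\left(v{\left(8 \right)} \right)} = -4 - \frac{13 + \frac{1}{-5 + 8}}{16 + \frac{1}{-5 + 8}} = -4 - \frac{13 + \frac{1}{3}}{16 + \frac{1}{3}} = -4 - \frac{1}{\frac{49}{3}} \cdot \frac{40}{3} = -4 - \frac{3}{49} \cdot \frac{40}{3} = -4 - \frac{40}{49} = - \frac{236}{49}$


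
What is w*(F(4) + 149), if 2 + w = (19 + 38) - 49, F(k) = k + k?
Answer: 942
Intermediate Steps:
F(k) = 2*k
w = 6 (w = -2 + ((19 + 38) - 49) = -2 + (57 - 49) = -2 + 8 = 6)
w*(F(4) + 149) = 6*(2*4 + 149) = 6*(8 + 149) = 6*157 = 942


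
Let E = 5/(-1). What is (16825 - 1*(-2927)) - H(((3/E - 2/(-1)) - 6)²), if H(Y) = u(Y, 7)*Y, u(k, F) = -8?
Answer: 498032/25 ≈ 19921.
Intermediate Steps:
E = -5 (E = 5*(-1) = -5)
H(Y) = -8*Y
(16825 - 1*(-2927)) - H(((3/E - 2/(-1)) - 6)²) = (16825 - 1*(-2927)) - (-8)*((3/(-5) - 2/(-1)) - 6)² = (16825 + 2927) - (-8)*((3*(-⅕) - 2*(-1)) - 6)² = 19752 - (-8)*((-⅗ + 2) - 6)² = 19752 - (-8)*(7/5 - 6)² = 19752 - (-8)*(-23/5)² = 19752 - (-8)*529/25 = 19752 - 1*(-4232/25) = 19752 + 4232/25 = 498032/25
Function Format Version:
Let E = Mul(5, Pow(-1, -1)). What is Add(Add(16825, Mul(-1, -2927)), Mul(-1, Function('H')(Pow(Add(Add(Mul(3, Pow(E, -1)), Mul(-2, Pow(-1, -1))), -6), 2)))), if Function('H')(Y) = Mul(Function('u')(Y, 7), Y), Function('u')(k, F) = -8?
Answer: Rational(498032, 25) ≈ 19921.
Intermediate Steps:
E = -5 (E = Mul(5, -1) = -5)
Function('H')(Y) = Mul(-8, Y)
Add(Add(16825, Mul(-1, -2927)), Mul(-1, Function('H')(Pow(Add(Add(Mul(3, Pow(E, -1)), Mul(-2, Pow(-1, -1))), -6), 2)))) = Add(Add(16825, Mul(-1, -2927)), Mul(-1, Mul(-8, Pow(Add(Add(Mul(3, Pow(-5, -1)), Mul(-2, Pow(-1, -1))), -6), 2)))) = Add(Add(16825, 2927), Mul(-1, Mul(-8, Pow(Add(Add(Mul(3, Rational(-1, 5)), Mul(-2, -1)), -6), 2)))) = Add(19752, Mul(-1, Mul(-8, Pow(Add(Add(Rational(-3, 5), 2), -6), 2)))) = Add(19752, Mul(-1, Mul(-8, Pow(Add(Rational(7, 5), -6), 2)))) = Add(19752, Mul(-1, Mul(-8, Pow(Rational(-23, 5), 2)))) = Add(19752, Mul(-1, Mul(-8, Rational(529, 25)))) = Add(19752, Mul(-1, Rational(-4232, 25))) = Add(19752, Rational(4232, 25)) = Rational(498032, 25)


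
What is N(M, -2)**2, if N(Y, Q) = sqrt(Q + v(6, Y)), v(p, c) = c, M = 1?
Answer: -1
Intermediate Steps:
N(Y, Q) = sqrt(Q + Y)
N(M, -2)**2 = (sqrt(-2 + 1))**2 = (sqrt(-1))**2 = I**2 = -1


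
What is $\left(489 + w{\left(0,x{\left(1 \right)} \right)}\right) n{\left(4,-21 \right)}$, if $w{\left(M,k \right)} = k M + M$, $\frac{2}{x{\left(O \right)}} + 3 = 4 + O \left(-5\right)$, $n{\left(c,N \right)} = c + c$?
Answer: $3912$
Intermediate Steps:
$n{\left(c,N \right)} = 2 c$
$x{\left(O \right)} = \frac{2}{1 - 5 O}$ ($x{\left(O \right)} = \frac{2}{-3 + \left(4 + O \left(-5\right)\right)} = \frac{2}{-3 - \left(-4 + 5 O\right)} = \frac{2}{1 - 5 O}$)
$w{\left(M,k \right)} = M + M k$ ($w{\left(M,k \right)} = M k + M = M + M k$)
$\left(489 + w{\left(0,x{\left(1 \right)} \right)}\right) n{\left(4,-21 \right)} = \left(489 + 0 \left(1 - \frac{2}{-1 + 5 \cdot 1}\right)\right) 2 \cdot 4 = \left(489 + 0 \left(1 - \frac{2}{-1 + 5}\right)\right) 8 = \left(489 + 0 \left(1 - \frac{2}{4}\right)\right) 8 = \left(489 + 0 \left(1 - \frac{1}{2}\right)\right) 8 = \left(489 + 0 \cdot \frac{1}{2}\right) 8 = \left(489 + 0\right) 8 = 489 \cdot 8 = 3912$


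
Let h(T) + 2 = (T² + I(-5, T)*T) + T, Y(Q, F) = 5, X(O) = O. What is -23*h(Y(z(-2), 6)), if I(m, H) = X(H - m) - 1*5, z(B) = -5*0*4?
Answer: -1219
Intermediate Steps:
z(B) = 0 (z(B) = 0*4 = 0)
I(m, H) = -5 + H - m (I(m, H) = (H - m) - 1*5 = (H - m) - 5 = -5 + H - m)
h(T) = -2 + T + 2*T² (h(T) = -2 + ((T² + (-5 + T - 1*(-5))*T) + T) = -2 + ((T² + (-5 + T + 5)*T) + T) = -2 + ((T² + T*T) + T) = -2 + ((T² + T²) + T) = -2 + (2*T² + T) = -2 + (T + 2*T²) = -2 + T + 2*T²)
-23*h(Y(z(-2), 6)) = -23*(-2 + 5 + 2*5²) = -23*(-2 + 5 + 2*25) = -23*(-2 + 5 + 50) = -23*53 = -1219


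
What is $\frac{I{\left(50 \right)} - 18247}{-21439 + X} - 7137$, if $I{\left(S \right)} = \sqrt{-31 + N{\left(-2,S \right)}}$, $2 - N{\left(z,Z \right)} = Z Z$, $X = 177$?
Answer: $- \frac{151728647}{21262} - \frac{3 i \sqrt{281}}{21262} \approx -7136.1 - 0.0023652 i$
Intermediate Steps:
$N{\left(z,Z \right)} = 2 - Z^{2}$ ($N{\left(z,Z \right)} = 2 - Z Z = 2 - Z^{2}$)
$I{\left(S \right)} = \sqrt{-29 - S^{2}}$ ($I{\left(S \right)} = \sqrt{-31 - \left(-2 + S^{2}\right)} = \sqrt{-29 - S^{2}}$)
$\frac{I{\left(50 \right)} - 18247}{-21439 + X} - 7137 = \frac{\sqrt{-29 - 50^{2}} - 18247}{-21439 + 177} - 7137 = \frac{\sqrt{-29 - 2500} - 18247}{-21262} - 7137 = \left(\sqrt{-29 - 2500} - 18247\right) \left(- \frac{1}{21262}\right) - 7137 = \left(\sqrt{-2529} - 18247\right) \left(- \frac{1}{21262}\right) - 7137 = \left(3 i \sqrt{281} - 18247\right) \left(- \frac{1}{21262}\right) - 7137 = \left(-18247 + 3 i \sqrt{281}\right) \left(- \frac{1}{21262}\right) - 7137 = \left(\frac{18247}{21262} - \frac{3 i \sqrt{281}}{21262}\right) - 7137 = - \frac{151728647}{21262} - \frac{3 i \sqrt{281}}{21262}$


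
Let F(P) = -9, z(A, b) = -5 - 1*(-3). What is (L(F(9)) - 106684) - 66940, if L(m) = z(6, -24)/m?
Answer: -1562614/9 ≈ -1.7362e+5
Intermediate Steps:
z(A, b) = -2 (z(A, b) = -5 + 3 = -2)
L(m) = -2/m
(L(F(9)) - 106684) - 66940 = (-2/(-9) - 106684) - 66940 = (-2*(-1/9) - 106684) - 66940 = (2/9 - 106684) - 66940 = -960154/9 - 66940 = -1562614/9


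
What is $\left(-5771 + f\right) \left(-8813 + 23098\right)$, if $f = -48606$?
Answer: $-776775445$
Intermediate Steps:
$\left(-5771 + f\right) \left(-8813 + 23098\right) = \left(-5771 - 48606\right) \left(-8813 + 23098\right) = \left(-54377\right) 14285 = -776775445$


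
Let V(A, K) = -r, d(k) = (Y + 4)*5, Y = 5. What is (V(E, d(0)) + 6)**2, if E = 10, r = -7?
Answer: 169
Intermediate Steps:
d(k) = 45 (d(k) = (5 + 4)*5 = 9*5 = 45)
V(A, K) = 7 (V(A, K) = -1*(-7) = 7)
(V(E, d(0)) + 6)**2 = (7 + 6)**2 = 13**2 = 169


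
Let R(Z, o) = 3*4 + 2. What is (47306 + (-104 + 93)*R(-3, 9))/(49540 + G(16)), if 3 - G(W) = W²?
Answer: 6736/7041 ≈ 0.95668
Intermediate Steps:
G(W) = 3 - W²
R(Z, o) = 14 (R(Z, o) = 12 + 2 = 14)
(47306 + (-104 + 93)*R(-3, 9))/(49540 + G(16)) = (47306 + (-104 + 93)*14)/(49540 + (3 - 1*16²)) = (47306 - 11*14)/(49540 + (3 - 1*256)) = (47306 - 154)/(49540 + (3 - 256)) = 47152/(49540 - 253) = 47152/49287 = 47152*(1/49287) = 6736/7041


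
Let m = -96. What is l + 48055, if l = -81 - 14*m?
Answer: 49318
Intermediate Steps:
l = 1263 (l = -81 - 14*(-96) = -81 + 1344 = 1263)
l + 48055 = 1263 + 48055 = 49318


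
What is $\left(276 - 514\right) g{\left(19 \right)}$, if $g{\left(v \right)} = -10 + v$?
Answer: $-2142$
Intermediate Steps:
$\left(276 - 514\right) g{\left(19 \right)} = \left(276 - 514\right) \left(-10 + 19\right) = \left(-238\right) 9 = -2142$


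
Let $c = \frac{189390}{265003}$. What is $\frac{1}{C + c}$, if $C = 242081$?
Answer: $\frac{265003}{64152380633} \approx 4.1308 \cdot 10^{-6}$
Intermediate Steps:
$c = \frac{189390}{265003}$ ($c = 189390 \cdot \frac{1}{265003} = \frac{189390}{265003} \approx 0.71467$)
$\frac{1}{C + c} = \frac{1}{242081 + \frac{189390}{265003}} = \frac{1}{\frac{64152380633}{265003}} = \frac{265003}{64152380633}$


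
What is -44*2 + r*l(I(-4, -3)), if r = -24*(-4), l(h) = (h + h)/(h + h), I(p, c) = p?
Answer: 8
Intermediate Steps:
l(h) = 1 (l(h) = (2*h)/((2*h)) = (2*h)*(1/(2*h)) = 1)
r = 96
-44*2 + r*l(I(-4, -3)) = -44*2 + 96*1 = -88 + 96 = 8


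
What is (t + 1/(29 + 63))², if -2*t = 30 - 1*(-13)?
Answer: 3908529/8464 ≈ 461.78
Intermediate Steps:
t = -43/2 (t = -(30 - 1*(-13))/2 = -(30 + 13)/2 = -½*43 = -43/2 ≈ -21.500)
(t + 1/(29 + 63))² = (-43/2 + 1/(29 + 63))² = (-43/2 + 1/92)² = (-1977/92)² = 3908529/8464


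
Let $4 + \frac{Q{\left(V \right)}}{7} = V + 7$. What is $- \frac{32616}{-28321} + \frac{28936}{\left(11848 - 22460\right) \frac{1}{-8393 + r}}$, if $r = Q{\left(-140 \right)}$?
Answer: $\frac{273724177768}{10733659} \approx 25501.0$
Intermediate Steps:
$Q{\left(V \right)} = 21 + 7 V$ ($Q{\left(V \right)} = -28 + 7 \left(V + 7\right) = -28 + 7 \left(7 + V\right) = -28 + \left(49 + 7 V\right) = 21 + 7 V$)
$r = -959$ ($r = 21 + 7 \left(-140\right) = 21 - 980 = -959$)
$- \frac{32616}{-28321} + \frac{28936}{\left(11848 - 22460\right) \frac{1}{-8393 + r}} = - \frac{32616}{-28321} + \frac{28936}{\left(11848 - 22460\right) \frac{1}{-8393 - 959}} = \left(-32616\right) \left(- \frac{1}{28321}\right) + \frac{28936}{\left(-10612\right) \frac{1}{-9352}} = \frac{32616}{28321} + \frac{28936}{\left(-10612\right) \left(- \frac{1}{9352}\right)} = \frac{32616}{28321} + \frac{28936}{\frac{379}{334}} = \frac{32616}{28321} + 28936 \cdot \frac{334}{379} = \frac{32616}{28321} + \frac{9664624}{379} = \frac{273724177768}{10733659}$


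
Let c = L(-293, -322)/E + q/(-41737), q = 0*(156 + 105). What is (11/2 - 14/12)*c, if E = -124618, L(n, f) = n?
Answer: 293/28758 ≈ 0.010188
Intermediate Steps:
q = 0 (q = 0*261 = 0)
c = 293/124618 (c = -293/(-124618) + 0/(-41737) = -293*(-1/124618) + 0*(-1/41737) = 293/124618 + 0 = 293/124618 ≈ 0.0023512)
(11/2 - 14/12)*c = (11/2 - 14/12)*(293/124618) = (11*(½) - 14*1/12)*(293/124618) = (11/2 - 7/6)*(293/124618) = (13/3)*(293/124618) = 293/28758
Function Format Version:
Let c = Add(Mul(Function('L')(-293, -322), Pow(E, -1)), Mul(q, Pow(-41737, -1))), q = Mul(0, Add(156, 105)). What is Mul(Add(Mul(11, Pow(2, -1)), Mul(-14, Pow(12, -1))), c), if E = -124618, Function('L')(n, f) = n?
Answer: Rational(293, 28758) ≈ 0.010188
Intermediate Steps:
q = 0 (q = Mul(0, 261) = 0)
c = Rational(293, 124618) (c = Add(Mul(-293, Pow(-124618, -1)), Mul(0, Pow(-41737, -1))) = Add(Mul(-293, Rational(-1, 124618)), Mul(0, Rational(-1, 41737))) = Add(Rational(293, 124618), 0) = Rational(293, 124618) ≈ 0.0023512)
Mul(Add(Mul(11, Pow(2, -1)), Mul(-14, Pow(12, -1))), c) = Mul(Add(Mul(11, Pow(2, -1)), Mul(-14, Pow(12, -1))), Rational(293, 124618)) = Mul(Add(Mul(11, Rational(1, 2)), Mul(-14, Rational(1, 12))), Rational(293, 124618)) = Mul(Add(Rational(11, 2), Rational(-7, 6)), Rational(293, 124618)) = Mul(Rational(13, 3), Rational(293, 124618)) = Rational(293, 28758)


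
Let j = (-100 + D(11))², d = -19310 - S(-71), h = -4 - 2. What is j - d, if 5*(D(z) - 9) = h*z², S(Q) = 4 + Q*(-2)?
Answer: 1881161/25 ≈ 75247.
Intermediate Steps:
S(Q) = 4 - 2*Q
h = -6
D(z) = 9 - 6*z²/5 (D(z) = 9 + (-6*z²)/5 = 9 - 6*z²/5)
d = -19456 (d = -19310 - (4 - 2*(-71)) = -19310 - (4 + 142) = -19310 - 1*146 = -19310 - 146 = -19456)
j = 1394761/25 (j = (-100 + (9 - 6/5*11²))² = (-100 + (9 - 6/5*121))² = (-100 + (9 - 726/5))² = (-100 - 681/5)² = (-1181/5)² = 1394761/25 ≈ 55790.)
j - d = 1394761/25 - 1*(-19456) = 1394761/25 + 19456 = 1881161/25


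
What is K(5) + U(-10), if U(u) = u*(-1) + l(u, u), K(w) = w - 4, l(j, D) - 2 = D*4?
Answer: -27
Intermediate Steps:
l(j, D) = 2 + 4*D (l(j, D) = 2 + D*4 = 2 + 4*D)
K(w) = -4 + w
U(u) = 2 + 3*u (U(u) = u*(-1) + (2 + 4*u) = -u + (2 + 4*u) = 2 + 3*u)
K(5) + U(-10) = (-4 + 5) + (2 + 3*(-10)) = 1 + (2 - 30) = 1 - 28 = -27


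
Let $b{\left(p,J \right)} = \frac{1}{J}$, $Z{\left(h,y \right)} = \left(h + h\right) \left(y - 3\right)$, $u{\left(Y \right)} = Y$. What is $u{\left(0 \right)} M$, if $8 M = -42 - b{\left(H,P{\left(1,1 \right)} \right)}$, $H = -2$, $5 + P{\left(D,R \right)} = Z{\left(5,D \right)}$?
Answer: $0$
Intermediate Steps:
$Z{\left(h,y \right)} = 2 h \left(-3 + y\right)$
$P{\left(D,R \right)} = -35 + 10 D$ ($P{\left(D,R \right)} = -5 + 2 \cdot 5 \left(-3 + D\right) = -5 + \left(-30 + 10 D\right) = -35 + 10 D$)
$M = - \frac{1049}{200}$ ($M = \frac{-42 - \frac{1}{-35 + 10 \cdot 1}}{8} = \frac{-42 - \frac{1}{-35 + 10}}{8} = \frac{-42 - \frac{1}{-25}}{8} = \frac{-42 - - \frac{1}{25}}{8} = \frac{-42 + \frac{1}{25}}{8} = \frac{1}{8} \left(- \frac{1049}{25}\right) = - \frac{1049}{200} \approx -5.245$)
$u{\left(0 \right)} M = 0 \left(- \frac{1049}{200}\right) = 0$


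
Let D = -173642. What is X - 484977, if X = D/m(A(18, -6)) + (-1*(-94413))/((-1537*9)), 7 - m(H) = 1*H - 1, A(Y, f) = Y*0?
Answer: -9345373303/18444 ≈ -5.0669e+5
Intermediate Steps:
A(Y, f) = 0
m(H) = 8 - H (m(H) = 7 - (1*H - 1) = 7 - (H - 1) = 7 - (-1 + H) = 7 + (1 - H) = 8 - H)
X = -400457515/18444 (X = -173642/(8 - 1*0) + (-1*(-94413))/((-1537*9)) = -173642/(8 + 0) + 94413/(-13833) = -173642/8 + 94413*(-1/13833) = -173642*⅛ - 31471/4611 = -86821/4 - 31471/4611 = -400457515/18444 ≈ -21712.)
X - 484977 = -400457515/18444 - 484977 = -9345373303/18444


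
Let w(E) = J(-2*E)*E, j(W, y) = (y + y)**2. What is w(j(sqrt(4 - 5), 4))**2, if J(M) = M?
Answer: 67108864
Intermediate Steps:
j(W, y) = 4*y**2 (j(W, y) = (2*y)**2 = 4*y**2)
w(E) = -2*E**2 (w(E) = (-2*E)*E = -2*E**2)
w(j(sqrt(4 - 5), 4))**2 = (-2*(4*4**2)**2)**2 = (-2*(4*16)**2)**2 = (-2*64**2)**2 = (-2*4096)**2 = (-8192)**2 = 67108864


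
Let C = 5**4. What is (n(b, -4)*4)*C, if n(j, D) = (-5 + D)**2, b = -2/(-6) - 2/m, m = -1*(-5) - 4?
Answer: 202500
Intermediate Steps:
m = 1 (m = 5 - 4 = 1)
C = 625
b = -5/3 (b = -2/(-6) - 2/1 = -2*(-1/6) - 2*1 = 1/3 - 2 = -5/3 ≈ -1.6667)
(n(b, -4)*4)*C = ((-5 - 4)**2*4)*625 = ((-9)**2*4)*625 = (81*4)*625 = 324*625 = 202500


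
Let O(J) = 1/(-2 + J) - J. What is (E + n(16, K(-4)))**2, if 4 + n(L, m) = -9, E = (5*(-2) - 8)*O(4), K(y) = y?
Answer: 2500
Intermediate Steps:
E = 63 (E = (5*(-2) - 8)*((1 - 1*4**2 + 2*4)/(-2 + 4)) = (-10 - 8)*((1 - 1*16 + 8)/2) = -9*(1 - 16 + 8) = -9*(-7) = -18*(-7/2) = 63)
n(L, m) = -13 (n(L, m) = -4 - 9 = -13)
(E + n(16, K(-4)))**2 = (63 - 13)**2 = 50**2 = 2500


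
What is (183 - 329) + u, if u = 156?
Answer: 10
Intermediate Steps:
(183 - 329) + u = (183 - 329) + 156 = -146 + 156 = 10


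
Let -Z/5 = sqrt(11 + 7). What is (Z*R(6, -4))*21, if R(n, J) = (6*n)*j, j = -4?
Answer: 45360*sqrt(2) ≈ 64149.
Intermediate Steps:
Z = -15*sqrt(2) (Z = -5*sqrt(11 + 7) = -15*sqrt(2) ≈ -21.213)
R(n, J) = -24*n (R(n, J) = (6*n)*(-4) = -24*n)
(Z*R(6, -4))*21 = ((-15*sqrt(2))*(-24*6))*21 = (-15*sqrt(2)*(-144))*21 = (2160*sqrt(2))*21 = 45360*sqrt(2)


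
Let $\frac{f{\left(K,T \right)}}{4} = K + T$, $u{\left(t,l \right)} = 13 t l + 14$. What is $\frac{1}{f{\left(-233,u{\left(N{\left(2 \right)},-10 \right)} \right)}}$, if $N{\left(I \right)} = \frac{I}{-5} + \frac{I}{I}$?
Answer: $- \frac{1}{1188} \approx -0.00084175$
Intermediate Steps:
$N{\left(I \right)} = 1 - \frac{I}{5}$ ($N{\left(I \right)} = I \left(- \frac{1}{5}\right) + 1 = - \frac{I}{5} + 1 = 1 - \frac{I}{5}$)
$u{\left(t,l \right)} = 14 + 13 l t$ ($u{\left(t,l \right)} = 13 l t + 14 = 14 + 13 l t$)
$f{\left(K,T \right)} = 4 K + 4 T$ ($f{\left(K,T \right)} = 4 \left(K + T\right) = 4 K + 4 T$)
$\frac{1}{f{\left(-233,u{\left(N{\left(2 \right)},-10 \right)} \right)}} = \frac{1}{4 \left(-233\right) + 4 \left(14 + 13 \left(-10\right) \left(1 - \frac{2}{5}\right)\right)} = \frac{1}{-932 + 4 \left(14 + 13 \left(-10\right) \left(1 - \frac{2}{5}\right)\right)} = \frac{1}{-932 + 4 \left(14 + 13 \left(-10\right) \frac{3}{5}\right)} = \frac{1}{-932 + 4 \left(14 - 78\right)} = \frac{1}{-932 + 4 \left(-64\right)} = \frac{1}{-932 - 256} = \frac{1}{-1188} = - \frac{1}{1188}$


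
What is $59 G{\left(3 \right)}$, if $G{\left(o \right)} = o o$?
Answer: $531$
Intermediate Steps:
$G{\left(o \right)} = o^{2}$
$59 G{\left(3 \right)} = 59 \cdot 3^{2} = 59 \cdot 9 = 531$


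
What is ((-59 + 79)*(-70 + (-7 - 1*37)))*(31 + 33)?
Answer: -145920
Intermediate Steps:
((-59 + 79)*(-70 + (-7 - 1*37)))*(31 + 33) = (20*(-70 + (-7 - 37)))*64 = (20*(-70 - 44))*64 = (20*(-114))*64 = -2280*64 = -145920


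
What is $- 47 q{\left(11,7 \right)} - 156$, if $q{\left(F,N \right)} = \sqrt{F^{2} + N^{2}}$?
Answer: $-156 - 47 \sqrt{170} \approx -768.8$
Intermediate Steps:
$- 47 q{\left(11,7 \right)} - 156 = - 47 \sqrt{11^{2} + 7^{2}} - 156 = - 47 \sqrt{121 + 49} - 156 = - 47 \sqrt{170} - 156 = -156 - 47 \sqrt{170}$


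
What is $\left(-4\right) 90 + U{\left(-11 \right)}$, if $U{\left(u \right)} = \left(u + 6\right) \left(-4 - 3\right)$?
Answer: $-325$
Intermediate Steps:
$U{\left(u \right)} = -42 - 7 u$ ($U{\left(u \right)} = \left(6 + u\right) \left(-7\right) = -42 - 7 u$)
$\left(-4\right) 90 + U{\left(-11 \right)} = \left(-4\right) 90 - -35 = -360 + \left(-42 + 77\right) = -360 + 35 = -325$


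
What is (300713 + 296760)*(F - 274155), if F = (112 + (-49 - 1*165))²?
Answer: -157584101223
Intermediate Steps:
F = 10404 (F = (112 + (-49 - 165))² = (112 - 214)² = (-102)² = 10404)
(300713 + 296760)*(F - 274155) = (300713 + 296760)*(10404 - 274155) = 597473*(-263751) = -157584101223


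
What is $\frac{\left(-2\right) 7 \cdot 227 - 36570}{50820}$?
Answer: $- \frac{9937}{12705} \approx -0.78213$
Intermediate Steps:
$\frac{\left(-2\right) 7 \cdot 227 - 36570}{50820} = \left(\left(-14\right) 227 - 36570\right) \frac{1}{50820} = \left(-3178 - 36570\right) \frac{1}{50820} = \left(-39748\right) \frac{1}{50820} = - \frac{9937}{12705}$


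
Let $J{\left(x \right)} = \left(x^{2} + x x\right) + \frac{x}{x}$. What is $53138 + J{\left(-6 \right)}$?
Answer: $53211$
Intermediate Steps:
$J{\left(x \right)} = 1 + 2 x^{2}$ ($J{\left(x \right)} = \left(x^{2} + x^{2}\right) + 1 = 2 x^{2} + 1 = 1 + 2 x^{2}$)
$53138 + J{\left(-6 \right)} = 53138 + \left(1 + 2 \left(-6\right)^{2}\right) = 53138 + \left(1 + 2 \cdot 36\right) = 53138 + \left(1 + 72\right) = 53138 + 73 = 53211$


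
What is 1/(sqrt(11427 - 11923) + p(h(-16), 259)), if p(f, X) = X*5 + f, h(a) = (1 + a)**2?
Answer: 95/144431 - I*sqrt(31)/577724 ≈ 0.00065775 - 9.6374e-6*I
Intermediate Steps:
p(f, X) = f + 5*X (p(f, X) = 5*X + f = f + 5*X)
1/(sqrt(11427 - 11923) + p(h(-16), 259)) = 1/(sqrt(11427 - 11923) + ((1 - 16)**2 + 5*259)) = 1/(sqrt(-496) + ((-15)**2 + 1295)) = 1/(4*I*sqrt(31) + (225 + 1295)) = 1/(4*I*sqrt(31) + 1520) = 1/(1520 + 4*I*sqrt(31))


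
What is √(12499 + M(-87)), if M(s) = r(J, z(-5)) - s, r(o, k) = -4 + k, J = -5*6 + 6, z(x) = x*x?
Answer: √12607 ≈ 112.28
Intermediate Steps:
z(x) = x²
J = -24 (J = -30 + 6 = -24)
M(s) = 21 - s (M(s) = (-4 + (-5)²) - s = (-4 + 25) - s = 21 - s)
√(12499 + M(-87)) = √(12499 + (21 - 1*(-87))) = √(12499 + (21 + 87)) = √(12499 + 108) = √12607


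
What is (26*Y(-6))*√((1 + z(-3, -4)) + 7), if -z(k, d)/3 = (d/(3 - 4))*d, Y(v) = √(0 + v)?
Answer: 104*I*√21 ≈ 476.59*I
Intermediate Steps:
Y(v) = √v
z(k, d) = 3*d² (z(k, d) = -3*d/(3 - 4)*d = -3*d/(-1)*d = -3*d*(-1)*d = -3*(-d)*d = -(-3)*d² = 3*d²)
(26*Y(-6))*√((1 + z(-3, -4)) + 7) = (26*√(-6))*√((1 + 3*(-4)²) + 7) = (26*(I*√6))*√((1 + 3*16) + 7) = (26*I*√6)*√((1 + 48) + 7) = (26*I*√6)*√(49 + 7) = (26*I*√6)*√56 = (26*I*√6)*(2*√14) = 104*I*√21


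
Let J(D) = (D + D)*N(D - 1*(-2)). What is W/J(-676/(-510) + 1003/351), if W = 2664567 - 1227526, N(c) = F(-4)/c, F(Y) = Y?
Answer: -265092390311/998408 ≈ -2.6552e+5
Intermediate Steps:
N(c) = -4/c
W = 1437041
J(D) = -8*D/(2 + D) (J(D) = (D + D)*(-4/(D - 1*(-2))) = (2*D)*(-4/(D + 2)) = (2*D)*(-4/(2 + D)) = -8*D/(2 + D))
W/J(-676/(-510) + 1003/351) = 1437041/((-8*(-676/(-510) + 1003/351)/(2 + (-676/(-510) + 1003/351)))) = 1437041/((-8*(-676*(-1/510) + 1003*(1/351))/(2 + (-676*(-1/510) + 1003*(1/351))))) = 1437041/((-8*(338/255 + 1003/351)/(2 + (338/255 + 1003/351)))) = 1437041/((-8*124801/29835/(2 + 124801/29835))) = 1437041/((-8*124801/29835/184471/29835)) = 1437041/((-8*124801/29835*29835/184471)) = 1437041/(-998408/184471) = 1437041*(-184471/998408) = -265092390311/998408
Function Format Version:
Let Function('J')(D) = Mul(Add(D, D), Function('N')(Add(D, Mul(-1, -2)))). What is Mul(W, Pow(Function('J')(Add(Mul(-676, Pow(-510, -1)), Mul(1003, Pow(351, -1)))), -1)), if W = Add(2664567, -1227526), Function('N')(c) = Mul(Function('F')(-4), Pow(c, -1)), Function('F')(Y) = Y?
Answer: Rational(-265092390311, 998408) ≈ -2.6552e+5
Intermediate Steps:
Function('N')(c) = Mul(-4, Pow(c, -1))
W = 1437041
Function('J')(D) = Mul(-8, D, Pow(Add(2, D), -1)) (Function('J')(D) = Mul(Add(D, D), Mul(-4, Pow(Add(D, Mul(-1, -2)), -1))) = Mul(Mul(2, D), Mul(-4, Pow(Add(D, 2), -1))) = Mul(Mul(2, D), Mul(-4, Pow(Add(2, D), -1))) = Mul(-8, D, Pow(Add(2, D), -1)))
Mul(W, Pow(Function('J')(Add(Mul(-676, Pow(-510, -1)), Mul(1003, Pow(351, -1)))), -1)) = Mul(1437041, Pow(Mul(-8, Add(Mul(-676, Pow(-510, -1)), Mul(1003, Pow(351, -1))), Pow(Add(2, Add(Mul(-676, Pow(-510, -1)), Mul(1003, Pow(351, -1)))), -1)), -1)) = Mul(1437041, Pow(Mul(-8, Add(Mul(-676, Rational(-1, 510)), Mul(1003, Rational(1, 351))), Pow(Add(2, Add(Mul(-676, Rational(-1, 510)), Mul(1003, Rational(1, 351)))), -1)), -1)) = Mul(1437041, Pow(Mul(-8, Add(Rational(338, 255), Rational(1003, 351)), Pow(Add(2, Add(Rational(338, 255), Rational(1003, 351))), -1)), -1)) = Mul(1437041, Pow(Mul(-8, Rational(124801, 29835), Pow(Add(2, Rational(124801, 29835)), -1)), -1)) = Mul(1437041, Pow(Mul(-8, Rational(124801, 29835), Pow(Rational(184471, 29835), -1)), -1)) = Mul(1437041, Pow(Mul(-8, Rational(124801, 29835), Rational(29835, 184471)), -1)) = Mul(1437041, Pow(Rational(-998408, 184471), -1)) = Mul(1437041, Rational(-184471, 998408)) = Rational(-265092390311, 998408)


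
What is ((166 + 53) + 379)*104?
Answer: 62192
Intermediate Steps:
((166 + 53) + 379)*104 = (219 + 379)*104 = 598*104 = 62192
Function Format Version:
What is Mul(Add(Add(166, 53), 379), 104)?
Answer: 62192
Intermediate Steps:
Mul(Add(Add(166, 53), 379), 104) = Mul(Add(219, 379), 104) = Mul(598, 104) = 62192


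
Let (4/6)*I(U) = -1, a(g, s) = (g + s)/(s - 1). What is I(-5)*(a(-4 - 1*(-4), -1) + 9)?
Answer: -57/4 ≈ -14.250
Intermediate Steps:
a(g, s) = (g + s)/(-1 + s)
I(U) = -3/2 (I(U) = (3/2)*(-1) = -3/2)
I(-5)*(a(-4 - 1*(-4), -1) + 9) = -3*(((-4 - 1*(-4)) - 1)/(-1 - 1) + 9)/2 = -3*(((-4 + 4) - 1)/(-2) + 9)/2 = -3*(-(0 - 1)/2 + 9)/2 = -3*(-1/2*(-1) + 9)/2 = -3*(1/2 + 9)/2 = -3/2*19/2 = -57/4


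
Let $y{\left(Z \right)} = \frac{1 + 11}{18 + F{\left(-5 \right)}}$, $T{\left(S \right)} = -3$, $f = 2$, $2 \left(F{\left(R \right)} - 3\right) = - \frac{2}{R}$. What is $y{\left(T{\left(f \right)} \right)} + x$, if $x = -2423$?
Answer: $- \frac{128389}{53} \approx -2422.4$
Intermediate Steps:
$F{\left(R \right)} = 3 - \frac{1}{R}$ ($F{\left(R \right)} = 3 + \frac{\left(-2\right) \frac{1}{R}}{2} = 3 - \frac{1}{R}$)
$y{\left(Z \right)} = \frac{30}{53}$ ($y{\left(Z \right)} = \frac{1 + 11}{18 + \left(3 - \frac{1}{-5}\right)} = \frac{12}{18 + \left(3 - - \frac{1}{5}\right)} = \frac{12}{18 + \left(3 + \frac{1}{5}\right)} = \frac{12}{18 + \frac{16}{5}} = \frac{12}{\frac{106}{5}} = 12 \cdot \frac{5}{106} = \frac{30}{53}$)
$y{\left(T{\left(f \right)} \right)} + x = \frac{30}{53} - 2423 = - \frac{128389}{53}$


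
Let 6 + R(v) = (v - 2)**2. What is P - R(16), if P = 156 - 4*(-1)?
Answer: -30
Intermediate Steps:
R(v) = -6 + (-2 + v)**2 (R(v) = -6 + (v - 2)**2 = -6 + (-2 + v)**2)
P = 160 (P = 156 - 1*(-4) = 156 + 4 = 160)
P - R(16) = 160 - (-6 + (-2 + 16)**2) = 160 - (-6 + 14**2) = 160 - (-6 + 196) = 160 - 1*190 = 160 - 190 = -30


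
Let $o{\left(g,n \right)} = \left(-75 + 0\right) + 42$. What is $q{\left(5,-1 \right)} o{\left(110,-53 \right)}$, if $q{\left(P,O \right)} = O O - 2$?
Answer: $33$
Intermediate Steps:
$o{\left(g,n \right)} = -33$ ($o{\left(g,n \right)} = -75 + 42 = -33$)
$q{\left(P,O \right)} = -2 + O^{2}$ ($q{\left(P,O \right)} = O^{2} - 2 = -2 + O^{2}$)
$q{\left(5,-1 \right)} o{\left(110,-53 \right)} = \left(-2 + \left(-1\right)^{2}\right) \left(-33\right) = \left(-2 + 1\right) \left(-33\right) = \left(-1\right) \left(-33\right) = 33$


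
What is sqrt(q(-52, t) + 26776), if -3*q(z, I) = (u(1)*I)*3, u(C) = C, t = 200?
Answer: 4*sqrt(1661) ≈ 163.02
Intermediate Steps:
q(z, I) = -I (q(z, I) = -1*I*3/3 = -I*3/3 = -I)
sqrt(q(-52, t) + 26776) = sqrt(-1*200 + 26776) = sqrt(-200 + 26776) = sqrt(26576) = 4*sqrt(1661)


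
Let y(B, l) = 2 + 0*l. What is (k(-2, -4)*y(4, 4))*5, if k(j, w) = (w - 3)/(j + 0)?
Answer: 35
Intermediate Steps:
k(j, w) = (-3 + w)/j
y(B, l) = 2 (y(B, l) = 2 + 0 = 2)
(k(-2, -4)*y(4, 4))*5 = (((-3 - 4)/(-2))*2)*5 = (-½*(-7)*2)*5 = ((7/2)*2)*5 = 7*5 = 35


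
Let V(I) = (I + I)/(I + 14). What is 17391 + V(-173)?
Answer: 2765515/159 ≈ 17393.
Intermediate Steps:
V(I) = 2*I/(14 + I) (V(I) = (2*I)/(14 + I) = 2*I/(14 + I))
17391 + V(-173) = 17391 + 2*(-173)/(14 - 173) = 17391 + 2*(-173)/(-159) = 17391 + 2*(-173)*(-1/159) = 17391 + 346/159 = 2765515/159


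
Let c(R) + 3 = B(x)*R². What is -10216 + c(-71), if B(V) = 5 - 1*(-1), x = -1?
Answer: 20027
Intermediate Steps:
B(V) = 6 (B(V) = 5 + 1 = 6)
c(R) = -3 + 6*R²
-10216 + c(-71) = -10216 + (-3 + 6*(-71)²) = -10216 + (-3 + 6*5041) = -10216 + (-3 + 30246) = -10216 + 30243 = 20027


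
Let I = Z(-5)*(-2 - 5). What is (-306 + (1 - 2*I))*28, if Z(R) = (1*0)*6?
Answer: -8540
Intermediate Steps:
Z(R) = 0 (Z(R) = 0*6 = 0)
I = 0 (I = 0*(-2 - 5) = 0*(-7) = 0)
(-306 + (1 - 2*I))*28 = (-306 + (1 - 2*0))*28 = (-306 + (1 + 0))*28 = (-306 + 1)*28 = -305*28 = -8540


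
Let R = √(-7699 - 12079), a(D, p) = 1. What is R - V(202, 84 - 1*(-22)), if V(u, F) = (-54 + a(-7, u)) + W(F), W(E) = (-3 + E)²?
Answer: -10556 + I*√19778 ≈ -10556.0 + 140.63*I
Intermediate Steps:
V(u, F) = -53 + (-3 + F)² (V(u, F) = (-54 + 1) + (-3 + F)² = -53 + (-3 + F)²)
R = I*√19778 (R = √(-19778) = I*√19778 ≈ 140.63*I)
R - V(202, 84 - 1*(-22)) = I*√19778 - (-53 + (-3 + (84 - 1*(-22)))²) = I*√19778 - (-53 + (-3 + (84 + 22))²) = I*√19778 - (-53 + (-3 + 106)²) = I*√19778 - (-53 + 103²) = I*√19778 - (-53 + 10609) = I*√19778 - 1*10556 = I*√19778 - 10556 = -10556 + I*√19778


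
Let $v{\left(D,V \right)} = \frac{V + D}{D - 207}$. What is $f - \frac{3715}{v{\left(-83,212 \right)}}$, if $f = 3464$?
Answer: $\frac{1524206}{129} \approx 11816.0$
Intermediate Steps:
$v{\left(D,V \right)} = \frac{D + V}{-207 + D}$
$f - \frac{3715}{v{\left(-83,212 \right)}} = 3464 - \frac{3715}{\frac{1}{-207 - 83} \left(-83 + 212\right)} = 3464 - \frac{3715}{\frac{1}{-290} \cdot 129} = 3464 - \frac{3715}{\left(- \frac{1}{290}\right) 129} = 3464 - \frac{3715}{- \frac{129}{290}} = 3464 - 3715 \left(- \frac{290}{129}\right) = 3464 - - \frac{1077350}{129} = 3464 + \frac{1077350}{129} = \frac{1524206}{129}$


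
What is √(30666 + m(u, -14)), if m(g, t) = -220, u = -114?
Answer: √30446 ≈ 174.49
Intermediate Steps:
√(30666 + m(u, -14)) = √(30666 - 220) = √30446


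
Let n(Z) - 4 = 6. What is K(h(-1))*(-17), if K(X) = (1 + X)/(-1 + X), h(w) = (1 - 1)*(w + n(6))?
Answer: 17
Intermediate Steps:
n(Z) = 10 (n(Z) = 4 + 6 = 10)
h(w) = 0 (h(w) = (1 - 1)*(w + 10) = 0*(10 + w) = 0)
K(X) = (1 + X)/(-1 + X)
K(h(-1))*(-17) = ((1 + 0)/(-1 + 0))*(-17) = (1/(-1))*(-17) = -1*1*(-17) = -1*(-17) = 17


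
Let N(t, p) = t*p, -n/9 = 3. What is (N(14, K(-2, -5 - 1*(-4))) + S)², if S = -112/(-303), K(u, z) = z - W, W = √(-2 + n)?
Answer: -504785456/91809 + 115640*I*√29/303 ≈ -5498.2 + 2055.3*I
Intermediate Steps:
n = -27 (n = -9*3 = -27)
W = I*√29 (W = √(-2 - 27) = √(-29) = I*√29 ≈ 5.3852*I)
K(u, z) = z - I*√29
N(t, p) = p*t
S = 112/303 (S = -112*(-1/303) = 112/303 ≈ 0.36964)
(N(14, K(-2, -5 - 1*(-4))) + S)² = (((-5 - 1*(-4)) - I*√29)*14 + 112/303)² = (((-5 + 4) - I*√29)*14 + 112/303)² = ((-1 - I*√29)*14 + 112/303)² = ((-14 - 14*I*√29) + 112/303)² = (-4130/303 - 14*I*√29)²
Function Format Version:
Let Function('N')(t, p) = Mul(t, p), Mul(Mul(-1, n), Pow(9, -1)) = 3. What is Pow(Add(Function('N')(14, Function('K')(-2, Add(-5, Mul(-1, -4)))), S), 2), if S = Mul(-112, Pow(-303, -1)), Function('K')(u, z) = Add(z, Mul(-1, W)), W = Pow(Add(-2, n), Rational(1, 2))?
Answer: Add(Rational(-504785456, 91809), Mul(Rational(115640, 303), I, Pow(29, Rational(1, 2)))) ≈ Add(-5498.2, Mul(2055.3, I))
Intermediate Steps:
n = -27 (n = Mul(-9, 3) = -27)
W = Mul(I, Pow(29, Rational(1, 2))) (W = Pow(Add(-2, -27), Rational(1, 2)) = Pow(-29, Rational(1, 2)) = Mul(I, Pow(29, Rational(1, 2))) ≈ Mul(5.3852, I))
Function('K')(u, z) = Add(z, Mul(-1, I, Pow(29, Rational(1, 2)))) (Function('K')(u, z) = Add(z, Mul(-1, Mul(I, Pow(29, Rational(1, 2))))) = Add(z, Mul(-1, I, Pow(29, Rational(1, 2)))))
Function('N')(t, p) = Mul(p, t)
S = Rational(112, 303) (S = Mul(-112, Rational(-1, 303)) = Rational(112, 303) ≈ 0.36964)
Pow(Add(Function('N')(14, Function('K')(-2, Add(-5, Mul(-1, -4)))), S), 2) = Pow(Add(Mul(Add(Add(-5, Mul(-1, -4)), Mul(-1, I, Pow(29, Rational(1, 2)))), 14), Rational(112, 303)), 2) = Pow(Add(Mul(Add(Add(-5, 4), Mul(-1, I, Pow(29, Rational(1, 2)))), 14), Rational(112, 303)), 2) = Pow(Add(Mul(Add(-1, Mul(-1, I, Pow(29, Rational(1, 2)))), 14), Rational(112, 303)), 2) = Pow(Add(Add(-14, Mul(-14, I, Pow(29, Rational(1, 2)))), Rational(112, 303)), 2) = Pow(Add(Rational(-4130, 303), Mul(-14, I, Pow(29, Rational(1, 2)))), 2)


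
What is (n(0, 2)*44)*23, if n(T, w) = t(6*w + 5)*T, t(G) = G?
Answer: 0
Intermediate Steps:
n(T, w) = T*(5 + 6*w) (n(T, w) = (6*w + 5)*T = (5 + 6*w)*T = T*(5 + 6*w))
(n(0, 2)*44)*23 = ((0*(5 + 6*2))*44)*23 = ((0*(5 + 12))*44)*23 = ((0*17)*44)*23 = (0*44)*23 = 0*23 = 0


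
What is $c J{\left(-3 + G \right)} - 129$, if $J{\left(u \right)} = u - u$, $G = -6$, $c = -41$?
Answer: $-129$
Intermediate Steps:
$J{\left(u \right)} = 0$
$c J{\left(-3 + G \right)} - 129 = \left(-41\right) 0 - 129 = 0 - 129 = -129$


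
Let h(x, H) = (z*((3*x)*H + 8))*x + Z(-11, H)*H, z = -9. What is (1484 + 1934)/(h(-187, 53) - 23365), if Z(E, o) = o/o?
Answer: -3418/50050487 ≈ -6.8291e-5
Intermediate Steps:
Z(E, o) = 1
h(x, H) = H + x*(-72 - 27*H*x) (h(x, H) = (-9*((3*x)*H + 8))*x + 1*H = (-9*(3*H*x + 8))*x + H = (-9*(8 + 3*H*x))*x + H = (-72 - 27*H*x)*x + H = x*(-72 - 27*H*x) + H = H + x*(-72 - 27*H*x))
(1484 + 1934)/(h(-187, 53) - 23365) = (1484 + 1934)/((53 - 72*(-187) - 27*53*(-187)²) - 23365) = 3418/((53 + 13464 - 27*53*34969) - 23365) = 3418/((53 + 13464 - 50040639) - 23365) = 3418/(-50027122 - 23365) = 3418/(-50050487) = 3418*(-1/50050487) = -3418/50050487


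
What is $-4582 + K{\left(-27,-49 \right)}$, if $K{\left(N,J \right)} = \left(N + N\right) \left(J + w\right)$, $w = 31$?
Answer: $-3610$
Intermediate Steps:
$K{\left(N,J \right)} = 2 N \left(31 + J\right)$ ($K{\left(N,J \right)} = \left(N + N\right) \left(J + 31\right) = 2 N \left(31 + J\right)$)
$-4582 + K{\left(-27,-49 \right)} = -4582 + 2 \left(-27\right) \left(31 - 49\right) = -4582 + 2 \left(-27\right) \left(-18\right) = -4582 + 972 = -3610$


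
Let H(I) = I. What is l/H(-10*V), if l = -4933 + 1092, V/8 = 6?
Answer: 3841/480 ≈ 8.0021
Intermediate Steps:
V = 48 (V = 8*6 = 48)
l = -3841
l/H(-10*V) = -3841/((-10*48)) = -3841/(-480) = -3841*(-1/480) = 3841/480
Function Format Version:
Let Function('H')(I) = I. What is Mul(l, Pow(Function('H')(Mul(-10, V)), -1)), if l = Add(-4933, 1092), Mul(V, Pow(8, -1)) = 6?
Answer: Rational(3841, 480) ≈ 8.0021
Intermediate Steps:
V = 48 (V = Mul(8, 6) = 48)
l = -3841
Mul(l, Pow(Function('H')(Mul(-10, V)), -1)) = Mul(-3841, Pow(Mul(-10, 48), -1)) = Mul(-3841, Pow(-480, -1)) = Mul(-3841, Rational(-1, 480)) = Rational(3841, 480)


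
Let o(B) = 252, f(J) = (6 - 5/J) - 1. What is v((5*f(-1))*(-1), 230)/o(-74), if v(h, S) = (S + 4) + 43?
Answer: 277/252 ≈ 1.0992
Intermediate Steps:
f(J) = 5 - 5/J
v(h, S) = 47 + S (v(h, S) = (4 + S) + 43 = 47 + S)
v((5*f(-1))*(-1), 230)/o(-74) = (47 + 230)/252 = 277*(1/252) = 277/252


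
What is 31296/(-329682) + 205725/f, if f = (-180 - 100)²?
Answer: 435801487/172313792 ≈ 2.5291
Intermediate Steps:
f = 78400 (f = (-280)² = 78400)
31296/(-329682) + 205725/f = 31296/(-329682) + 205725/78400 = 31296*(-1/329682) + 205725*(1/78400) = -5216/54947 + 8229/3136 = 435801487/172313792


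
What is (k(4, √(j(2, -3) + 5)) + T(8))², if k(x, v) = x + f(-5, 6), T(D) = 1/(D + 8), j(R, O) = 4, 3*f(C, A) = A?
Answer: 9409/256 ≈ 36.754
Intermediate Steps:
f(C, A) = A/3
T(D) = 1/(8 + D)
k(x, v) = 2 + x (k(x, v) = x + (⅓)*6 = x + 2 = 2 + x)
(k(4, √(j(2, -3) + 5)) + T(8))² = ((2 + 4) + 1/(8 + 8))² = (6 + 1/16)² = (97/16)² = 9409/256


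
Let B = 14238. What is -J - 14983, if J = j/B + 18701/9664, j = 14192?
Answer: -1031002381891/68798016 ≈ -14986.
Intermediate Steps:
J = 201708163/68798016 (J = 14192/14238 + 18701/9664 = 14192*(1/14238) + 18701*(1/9664) = 7096/7119 + 18701/9664 = 201708163/68798016 ≈ 2.9319)
-J - 14983 = -1*201708163/68798016 - 14983 = -201708163/68798016 - 14983 = -1031002381891/68798016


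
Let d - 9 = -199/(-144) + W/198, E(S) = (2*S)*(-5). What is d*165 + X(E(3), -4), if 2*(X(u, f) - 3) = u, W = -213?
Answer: 73129/48 ≈ 1523.5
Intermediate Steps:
E(S) = -10*S
X(u, f) = 3 + u/2
d = 14741/1584 (d = 9 + (-199/(-144) - 213/198) = 9 + (-199*(-1/144) - 213*1/198) = 9 + (199/144 - 71/66) = 9 + 485/1584 = 14741/1584 ≈ 9.3062)
d*165 + X(E(3), -4) = (14741/1584)*165 + (3 + (-10*3)/2) = 73705/48 + (3 + (1/2)*(-30)) = 73705/48 + (3 - 15) = 73705/48 - 12 = 73129/48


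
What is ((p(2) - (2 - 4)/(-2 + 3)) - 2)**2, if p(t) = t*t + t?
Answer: 36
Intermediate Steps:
p(t) = t + t**2 (p(t) = t**2 + t = t + t**2)
((p(2) - (2 - 4)/(-2 + 3)) - 2)**2 = ((2*(1 + 2) - (2 - 4)/(-2 + 3)) - 2)**2 = ((2*3 - (-2)/1) - 2)**2 = ((6 - (-2)) - 2)**2 = ((6 - 1*(-2)) - 2)**2 = ((6 + 2) - 2)**2 = (8 - 2)**2 = 6**2 = 36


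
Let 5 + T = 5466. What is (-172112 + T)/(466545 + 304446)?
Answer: -166651/770991 ≈ -0.21615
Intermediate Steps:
T = 5461 (T = -5 + 5466 = 5461)
(-172112 + T)/(466545 + 304446) = (-172112 + 5461)/(466545 + 304446) = -166651/770991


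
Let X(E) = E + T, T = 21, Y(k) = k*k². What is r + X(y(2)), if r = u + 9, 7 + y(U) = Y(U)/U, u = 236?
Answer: 263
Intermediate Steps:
Y(k) = k³
y(U) = -7 + U² (y(U) = -7 + U³/U = -7 + U²)
r = 245 (r = 236 + 9 = 245)
X(E) = 21 + E (X(E) = E + 21 = 21 + E)
r + X(y(2)) = 245 + (21 + (-7 + 2²)) = 245 + (21 + (-7 + 4)) = 245 + (21 - 3) = 245 + 18 = 263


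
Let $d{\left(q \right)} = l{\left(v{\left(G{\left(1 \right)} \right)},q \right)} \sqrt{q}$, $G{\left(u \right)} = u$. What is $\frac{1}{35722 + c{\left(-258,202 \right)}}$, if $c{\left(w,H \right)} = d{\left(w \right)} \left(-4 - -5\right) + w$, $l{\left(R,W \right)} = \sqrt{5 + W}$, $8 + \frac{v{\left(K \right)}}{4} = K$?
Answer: $\frac{1612}{57165001} + \frac{\sqrt{65274}}{1257630022} \approx 2.8402 \cdot 10^{-5}$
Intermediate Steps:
$v{\left(K \right)} = -32 + 4 K$
$d{\left(q \right)} = \sqrt{q} \sqrt{5 + q}$ ($d{\left(q \right)} = \sqrt{5 + q} \sqrt{q} = \sqrt{q} \sqrt{5 + q}$)
$c{\left(w,H \right)} = w + \sqrt{w} \sqrt{5 + w}$ ($c{\left(w,H \right)} = \sqrt{w} \sqrt{5 + w} \left(-4 - -5\right) + w = \sqrt{w} \sqrt{5 + w} \left(-4 + 5\right) + w = \sqrt{w} \sqrt{5 + w} 1 + w = \sqrt{w} \sqrt{5 + w} + w = w + \sqrt{w} \sqrt{5 + w}$)
$\frac{1}{35722 + c{\left(-258,202 \right)}} = \frac{1}{35722 - \left(258 - \sqrt{-258} \sqrt{5 - 258}\right)} = \frac{1}{35722 - \left(258 - i \sqrt{258} \sqrt{-253}\right)} = \frac{1}{35722 - \left(258 - i \sqrt{258} i \sqrt{253}\right)} = \frac{1}{35722 - \left(258 + \sqrt{65274}\right)} = \frac{1}{35464 - \sqrt{65274}}$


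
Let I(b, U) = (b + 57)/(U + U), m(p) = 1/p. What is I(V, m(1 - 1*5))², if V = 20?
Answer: 23716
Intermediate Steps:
I(b, U) = (57 + b)/(2*U) (I(b, U) = (57 + b)/((2*U)) = (57 + b)*(1/(2*U)) = (57 + b)/(2*U))
I(V, m(1 - 1*5))² = ((57 + 20)/(2*(1/(1 - 1*5))))² = ((½)*77/1/(1 - 5))² = ((½)*77/1/(-4))² = ((½)*77/(-¼))² = ((½)*(-4)*77)² = (-154)² = 23716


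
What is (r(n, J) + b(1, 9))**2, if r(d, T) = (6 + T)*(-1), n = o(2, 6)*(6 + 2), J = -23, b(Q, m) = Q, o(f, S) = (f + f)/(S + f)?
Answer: 324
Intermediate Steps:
o(f, S) = 2*f/(S + f) (o(f, S) = (2*f)/(S + f) = 2*f/(S + f))
n = 4 (n = (2*2/(6 + 2))*(6 + 2) = (2*2/8)*8 = (2*2*(1/8))*8 = (1/2)*8 = 4)
r(d, T) = -6 - T
(r(n, J) + b(1, 9))**2 = ((-6 - 1*(-23)) + 1)**2 = ((-6 + 23) + 1)**2 = (17 + 1)**2 = 18**2 = 324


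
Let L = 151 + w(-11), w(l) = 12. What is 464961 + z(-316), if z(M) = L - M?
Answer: 465440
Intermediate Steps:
L = 163 (L = 151 + 12 = 163)
z(M) = 163 - M
464961 + z(-316) = 464961 + (163 - 1*(-316)) = 464961 + (163 + 316) = 464961 + 479 = 465440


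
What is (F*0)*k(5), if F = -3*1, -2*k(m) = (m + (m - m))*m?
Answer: 0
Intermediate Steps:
k(m) = -m²/2 (k(m) = -(m + (m - m))*m/2 = -(m + 0)*m/2 = -m*m/2 = -m²/2)
F = -3
(F*0)*k(5) = (-3*0)*(-½*5²) = 0*(-½*25) = 0*(-25/2) = 0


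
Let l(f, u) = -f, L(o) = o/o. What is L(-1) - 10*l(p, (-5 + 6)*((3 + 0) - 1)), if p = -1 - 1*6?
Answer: -69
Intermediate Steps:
p = -7 (p = -1 - 6 = -7)
L(o) = 1
L(-1) - 10*l(p, (-5 + 6)*((3 + 0) - 1)) = 1 - (-10)*(-7) = 1 - 10*7 = 1 - 70 = -69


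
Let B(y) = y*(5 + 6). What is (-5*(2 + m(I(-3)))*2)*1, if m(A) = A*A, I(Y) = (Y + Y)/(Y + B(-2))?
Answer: -2572/125 ≈ -20.576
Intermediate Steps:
B(y) = 11*y (B(y) = y*11 = 11*y)
I(Y) = 2*Y/(-22 + Y) (I(Y) = (Y + Y)/(Y + 11*(-2)) = (2*Y)/(Y - 22) = (2*Y)/(-22 + Y) = 2*Y/(-22 + Y))
m(A) = A**2
(-5*(2 + m(I(-3)))*2)*1 = (-5*(2 + (2*(-3)/(-22 - 3))**2)*2)*1 = (-5*(2 + (2*(-3)/(-25))**2)*2)*1 = (-5*(2 + (2*(-3)*(-1/25))**2)*2)*1 = (-5*(2 + (6/25)**2)*2)*1 = (-5*(2 + 36/625)*2)*1 = (-5*1286/625*2)*1 = -1286/125*2*1 = -2572/125*1 = -2572/125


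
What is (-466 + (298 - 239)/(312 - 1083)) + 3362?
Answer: 2232757/771 ≈ 2895.9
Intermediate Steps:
(-466 + (298 - 239)/(312 - 1083)) + 3362 = (-466 + 59/(-771)) + 3362 = (-466 + 59*(-1/771)) + 3362 = (-466 - 59/771) + 3362 = -359345/771 + 3362 = 2232757/771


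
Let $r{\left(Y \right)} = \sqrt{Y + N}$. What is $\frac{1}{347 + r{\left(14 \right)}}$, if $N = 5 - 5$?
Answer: $\frac{347}{120395} - \frac{\sqrt{14}}{120395} \approx 0.0028511$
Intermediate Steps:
$N = 0$ ($N = 5 - 5 = 0$)
$r{\left(Y \right)} = \sqrt{Y}$ ($r{\left(Y \right)} = \sqrt{Y + 0} = \sqrt{Y}$)
$\frac{1}{347 + r{\left(14 \right)}} = \frac{1}{347 + \sqrt{14}}$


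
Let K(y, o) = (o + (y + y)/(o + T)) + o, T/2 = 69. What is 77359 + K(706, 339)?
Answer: 37225061/477 ≈ 78040.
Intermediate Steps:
T = 138 (T = 2*69 = 138)
K(y, o) = 2*o + 2*y/(138 + o) (K(y, o) = (o + (y + y)/(o + 138)) + o = (o + (2*y)/(138 + o)) + o = (o + 2*y/(138 + o)) + o = 2*o + 2*y/(138 + o))
77359 + K(706, 339) = 77359 + 2*(706 + 339² + 138*339)/(138 + 339) = 77359 + 2*(706 + 114921 + 46782)/477 = 77359 + 2*(1/477)*162409 = 77359 + 324818/477 = 37225061/477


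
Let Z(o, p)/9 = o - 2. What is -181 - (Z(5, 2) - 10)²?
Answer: -470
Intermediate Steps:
Z(o, p) = -18 + 9*o (Z(o, p) = 9*(o - 2) = 9*(-2 + o) = -18 + 9*o)
-181 - (Z(5, 2) - 10)² = -181 - ((-18 + 9*5) - 10)² = -181 - ((-18 + 45) - 10)² = -181 - (27 - 10)² = -181 - 1*17² = -181 - 1*289 = -181 - 289 = -470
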